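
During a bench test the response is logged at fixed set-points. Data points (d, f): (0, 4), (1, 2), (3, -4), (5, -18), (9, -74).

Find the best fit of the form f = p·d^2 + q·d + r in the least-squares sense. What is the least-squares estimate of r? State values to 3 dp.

r = 3.200

Compute the Gram sums: Σd^2·d^2 = 7268, Σd^2·d = 882, Σd^2 = 116, Σd·d = 116, Σd = 18, Σ1 = 5.
Right-hand side: Σd^2·f = -6478, Σd·f = -766, Σf = -90.
Normal equations: [[7268, 882, 116]; [882, 116, 18]; [116, 18, 5]]·[p, q, r]ᵀ = [-6478, -766, -90]ᵀ.
Solving the 3×3 system (Gaussian elimination) gives p = -24379/23331, q = 6571/7777, r = 6788/2121.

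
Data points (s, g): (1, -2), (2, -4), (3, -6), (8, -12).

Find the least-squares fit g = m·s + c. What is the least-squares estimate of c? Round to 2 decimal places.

Sums needed: Σs·s = 78, Σs = 14, Σ1 = 4.
Moment sums: Σs·g = -124, Σg = -24.
So XᵀX·[m, c]ᵀ = Xᵀg: [[78, 14]; [14, 4]]·[m, c]ᵀ = [-124, -24]ᵀ.
Δ = 78·4 − 14² = 116.
m = ((-124)·4 − 14·(-24))/116 = -40/29; c = (78·(-24) − 14·(-124))/116 = -34/29.

c = -1.17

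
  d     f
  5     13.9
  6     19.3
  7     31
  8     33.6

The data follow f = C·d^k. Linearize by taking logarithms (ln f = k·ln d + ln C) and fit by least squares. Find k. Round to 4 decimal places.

k = 2.0090

Let Y = ln f. Fitting Y = k·ln d + ln C by least squares:
XᵀX = [[13.9113, 7.4265]; [7.4265, 4]], rhs = [23.5301, 12.5405]ᵀ  (here Σln d = 7.4265, Σ(ln d)² = 13.9113, Σln f = 12.5405, Σln d·ln f = 23.5301).
Solving (det = 0.4917): k = 2.00904, ln C = -0.59493.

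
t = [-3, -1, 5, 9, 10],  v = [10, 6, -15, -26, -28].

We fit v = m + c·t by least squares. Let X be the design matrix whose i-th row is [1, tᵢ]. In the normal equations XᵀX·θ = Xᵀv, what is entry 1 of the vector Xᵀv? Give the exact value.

Entry 1 ↔ basis 1, so (Xᵀv)_{1} = Σᵢ vᵢ = (1)·(10) + (1)·(6) + (1)·(-15) + (1)·(-26) + (1)·(-28) = -53.

-53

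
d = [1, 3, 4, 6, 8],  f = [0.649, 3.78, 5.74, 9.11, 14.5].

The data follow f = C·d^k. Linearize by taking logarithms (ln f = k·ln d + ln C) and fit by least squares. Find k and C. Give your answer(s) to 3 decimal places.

Taking logs, ln f = k·ln d + ln C, so regress ln f on ln d.
Over the data: Σln d = 6.3561, Σ(ln d)² = 10.6632, Σln f = 7.5284, Σln d·ln f = 13.4027.
Normal system: [[10.6632, 6.3561]; [6.3561, 5]]·[k, ln C]ᵀ = [13.4027, 7.5284]ᵀ.
Δ = 10.6632·5 − (6.3561)² = 12.9161; k = (13.4027·5 − 6.3561·7.5284)/12.9161 = 1.48362, ln C = (10.6632·7.5284 − 6.3561·13.4027)/12.9161 = -0.38033, so C = exp(-0.38033) = 0.68364.

k = 1.484, C = 0.684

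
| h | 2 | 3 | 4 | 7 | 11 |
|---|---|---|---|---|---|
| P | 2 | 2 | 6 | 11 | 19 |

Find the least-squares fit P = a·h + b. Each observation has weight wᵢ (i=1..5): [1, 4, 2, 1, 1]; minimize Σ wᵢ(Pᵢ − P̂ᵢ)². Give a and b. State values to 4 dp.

Sums needed: Σwᵢ·h·h = 242, Σwᵢ·h = 40, Σwᵢ·1 = 9.
Right-hand side: Σwᵢ·h·P = 362, Σwᵢ·P = 52.
Normal equations: [[242, 40]; [40, 9]]·[a, b]ᵀ = [362, 52]ᵀ.
det = 242·9 − 40² = 578.
a = (362·9 − 40·52)/578 = 589/289; b = (242·52 − 40·362)/578 = -948/289.

a = 2.0381, b = -3.2803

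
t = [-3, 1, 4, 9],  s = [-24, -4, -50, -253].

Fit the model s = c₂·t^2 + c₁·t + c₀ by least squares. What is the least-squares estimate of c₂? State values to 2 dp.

c₂ = -3.05

MᵀM·[c₂, c₁, c₀]ᵀ = Mᵀs reads: 6899·c₂ + 767·c₁ + 107·c₀ = -21513;  767·c₂ + 107·c₁ + 11·c₀ = -2409;  107·c₂ + 11·c₁ + 4·c₀ = -331.
(Σt^2·t^2 = 6899, Σt^2·t = 767, Σt^2 = 107, Σt·t = 107, Σt = 11, Σ1 = 4, Σt^2·s = -21513, Σt·s = -2409, Σs = -331.)
Row-reducing yields c₂ = -29225/9592, c₁ = -7295/9592, c₀ = 2023/2398.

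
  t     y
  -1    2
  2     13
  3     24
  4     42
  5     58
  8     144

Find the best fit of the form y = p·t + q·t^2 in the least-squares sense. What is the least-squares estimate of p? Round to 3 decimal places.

p = 1.979

From the data, Σt·t = 119, Σt·t^2 = 735, Σt^2·t^2 = 5075.
Moment sums: Σt·y = 1706, Σt^2·y = 11608.
So AᵀA·[p, q]ᵀ = Aᵀy: [[119, 735]; [735, 5075]]·[p, q]ᵀ = [1706, 11608]ᵀ.
Δ = 119·5075 − 735² = 63700.
p = (1706·5075 − 735·11608)/63700 = 1801/910; q = (119·11608 − 735·1706)/63700 = 9103/4550.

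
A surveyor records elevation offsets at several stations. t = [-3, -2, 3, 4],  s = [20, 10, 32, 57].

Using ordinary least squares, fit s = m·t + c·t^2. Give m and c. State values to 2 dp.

The normal equations are: 38·m + 56·c = 244;  56·m + 434·c = 1420.
(Σt·t = 38, Σt·t^2 = 56, Σt^2·t^2 = 434, Σt·s = 244, Σt^2·s = 1420.)
Eliminating c: 434·(row 1) − 56·(row 2) gives 13356·m = 434·244 − 56·1420 = 26376, so m = 314/159.
Then c = (1420 − 56·(314/159))/434 = 3358/1113.

m = 1.97, c = 3.02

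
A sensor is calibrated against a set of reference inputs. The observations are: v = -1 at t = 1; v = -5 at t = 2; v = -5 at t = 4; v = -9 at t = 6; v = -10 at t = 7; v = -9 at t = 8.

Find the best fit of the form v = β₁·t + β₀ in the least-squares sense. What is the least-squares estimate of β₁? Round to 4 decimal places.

From the data, Σt·t = 170, Σt = 28, Σ1 = 6.
And Σt·v = -227, Σv = -39.
Determinant 170·6 − 28² = 236.
β₁ = ((-227)·6 − 28·(-39))/236 = -135/118; β₀ = (170·(-39) − 28·(-227))/236 = -137/118.

β₁ = -1.1441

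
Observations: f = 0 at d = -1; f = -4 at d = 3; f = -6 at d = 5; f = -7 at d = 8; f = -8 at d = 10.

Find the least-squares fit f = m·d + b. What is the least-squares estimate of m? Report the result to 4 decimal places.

m = -0.7162

Setting ∂/∂m … = 0 gives: 199·m + 25·b = -178;  25·m + 5·b = -25.
det = 199·5 − 25² = 370.
m = ((-178)·5 − 25·(-25))/370 = -53/74; b = (199·(-25) − 25·(-178))/370 = -105/74.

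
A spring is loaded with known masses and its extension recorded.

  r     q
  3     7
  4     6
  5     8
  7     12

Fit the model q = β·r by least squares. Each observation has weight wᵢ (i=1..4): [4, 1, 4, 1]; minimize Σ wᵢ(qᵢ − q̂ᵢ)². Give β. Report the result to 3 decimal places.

Sums needed: Σwᵢ·r·r = 201.
Moment sums: Σwᵢ·r·q = 352.
So AᵀWA·[β]ᵀ = AᵀWq: [[201]]·[β]ᵀ = [352]ᵀ.
β = 352/201 = 1.75124.

β = 1.751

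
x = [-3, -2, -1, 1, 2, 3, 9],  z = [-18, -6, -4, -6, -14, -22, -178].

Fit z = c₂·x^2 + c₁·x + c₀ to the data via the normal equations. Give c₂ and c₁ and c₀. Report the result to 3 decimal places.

c₂ = -2.046, c₁ = -1.115, c₀ = -2.143

Forming AᵀA = [[6757, 729, 109]; [729, 109, 9]; [109, 9, 7]] and Aᵀz = [-14868, -1632, -248]ᵀ gives AᵀA·[c₂, c₁, c₀]ᵀ = Aᵀz.
Inverting the 3×3 Gram matrix, [c₂, c₁, c₀]ᵀ = [-261689/127932, -47541/42644, -9793/4569]ᵀ.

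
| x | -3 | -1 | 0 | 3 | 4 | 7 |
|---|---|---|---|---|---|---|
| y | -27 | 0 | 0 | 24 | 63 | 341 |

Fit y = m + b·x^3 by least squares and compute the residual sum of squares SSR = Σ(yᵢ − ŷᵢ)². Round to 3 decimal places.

SSR = 8.288

Sums needed: Σ1 = 6, Σx^3 = 406, Σx^3·x^3 = 123204.
And Σy = 401, Σx^3·y = 122372.
Normal equations: [[6, 406]; [406, 123204]]·[m, b]ᵀ = [401, 122372]ᵀ.
det = 6·123204 − 406² = 574388.
m = (401·123204 − 406·122372)/574388 = -69557/143597; b = (6·122372 − 406·401)/574388 = 285713/287194.
Residuals: 99127/287194, 424827/287194, 69557/143597, -682481/287194, -26648/143597, 72709/287194; SSR = 1190074/143597.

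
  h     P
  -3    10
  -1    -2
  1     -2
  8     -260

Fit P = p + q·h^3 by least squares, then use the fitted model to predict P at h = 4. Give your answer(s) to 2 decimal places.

MᵀM·[p, q]ᵀ = MᵀP reads: 4·p + 485·q = -254;  485·p + 262875·q = -133390.
det = 4·262875 − 485² = 816275.
p = ((-254)·262875 − 485·(-133390))/816275 = -83044/32651; q = (4·(-133390) − 485·(-254))/816275 = -82074/163255.
At h = 4: P̂ = (-83044/32651)·(1) + (-82074/163255)·(64) = -5667956/163255.

P̂ = -34.72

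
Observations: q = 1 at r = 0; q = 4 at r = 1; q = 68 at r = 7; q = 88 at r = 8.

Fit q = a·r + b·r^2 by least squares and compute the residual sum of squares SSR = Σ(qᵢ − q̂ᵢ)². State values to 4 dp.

SSR = 2.5610

Sums needed: Σr·r = 114, Σr·r^2 = 856, Σr^2·r^2 = 6498.
Moment sums: Σr·q = 1184, Σr^2·q = 8968.
det = 114·6498 − 856² = 8036.
a = (1184·6498 − 856·8968)/8036 = 608/287; b = (114·8968 − 856·1184)/8036 = 316/287.
Residuals: 1, 32/41, -32/41, 24/41; SSR = 105/41.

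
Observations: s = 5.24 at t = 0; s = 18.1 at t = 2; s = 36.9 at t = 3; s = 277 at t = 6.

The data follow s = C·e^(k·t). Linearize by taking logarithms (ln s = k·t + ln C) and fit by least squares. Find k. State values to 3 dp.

Linearized form: ln s = k·t + ln C. From the 4 transformed points,
Σt = 11.0000, Σ(t)² = 49.0000, Σln s = 13.7845, Σt·ln s = 50.3606.
Normal system: [[49.0000, 11.0000]; [11.0000, 4]]·[k, ln C]ᵀ = [50.3606, 13.7845]ᵀ.
Δ = 49.0000·4 − (11.0000)² = 75.0000; k = (50.3606·4 − 11.0000·13.7845)/75.0000 = 0.66418, ln C = (49.0000·13.7845 − 11.0000·50.3606)/75.0000 = 1.61963.

k = 0.664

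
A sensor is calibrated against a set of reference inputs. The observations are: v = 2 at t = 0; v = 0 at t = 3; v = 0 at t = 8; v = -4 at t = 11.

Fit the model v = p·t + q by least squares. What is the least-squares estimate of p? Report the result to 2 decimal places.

Forming MᵀM = [[194, 22]; [22, 4]] and Mᵀv = [-44, -2]ᵀ gives MᵀM·[p, q]ᵀ = Mᵀv.
Determinant 194·4 − 22² = 292.
p = ((-44)·4 − 22·(-2))/292 = -33/73; q = (194·(-2) − 22·(-44))/292 = 145/73.

p = -0.45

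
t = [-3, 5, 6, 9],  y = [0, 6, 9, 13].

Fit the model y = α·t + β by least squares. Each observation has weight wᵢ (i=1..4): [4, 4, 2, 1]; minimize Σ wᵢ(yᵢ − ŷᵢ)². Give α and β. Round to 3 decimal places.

The normal equations are: 289·α + 29·β = 345;  29·α + 11·β = 55.
Eliminating β: 11·(row 1) − 29·(row 2) gives 2338·α = 11·345 − 29·55 = 2200, so α = 1100/1169.
Then β = (55 − 29·(1100/1169))/11 = 2945/1169.

α = 0.941, β = 2.519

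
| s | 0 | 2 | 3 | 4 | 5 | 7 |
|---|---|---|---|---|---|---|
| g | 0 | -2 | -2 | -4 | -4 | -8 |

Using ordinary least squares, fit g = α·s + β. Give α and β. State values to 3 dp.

Forming AᵀA = [[103, 21]; [21, 6]] and Aᵀg = [-102, -20]ᵀ gives AᵀA·[α, β]ᵀ = Aᵀg.
Eliminating β: 6·(row 1) − 21·(row 2) gives 177·α = 6·(-102) − 21·(-20) = -192, so α = -64/59.
Then β = ((-20) − 21·(-64/59))/6 = 82/177.

α = -1.085, β = 0.463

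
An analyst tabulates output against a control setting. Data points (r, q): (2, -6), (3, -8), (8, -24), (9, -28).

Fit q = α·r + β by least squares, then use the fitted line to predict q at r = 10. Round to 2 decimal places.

q̂ = -30.73

MᵀM·[α, β]ᵀ = Mᵀq reads: 158·α + 22·β = -480;  22·α + 4·β = -66.
Determinant 158·4 − 22² = 148.
α = ((-480)·4 − 22·(-66))/148 = -117/37; β = (158·(-66) − 22·(-480))/148 = 33/37.
At r = 10: q̂ = (-117/37)·(10) + (33/37)·(1) = -1137/37.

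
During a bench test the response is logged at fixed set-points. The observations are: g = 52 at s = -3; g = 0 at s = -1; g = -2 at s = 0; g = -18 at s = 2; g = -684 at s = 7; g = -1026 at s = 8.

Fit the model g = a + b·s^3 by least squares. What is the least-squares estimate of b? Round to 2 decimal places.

Compute the Gram sums: Σ1 = 6, Σs^3 = 835, Σs^3·s^3 = 380587.
Moment sums: Σg = -1678, Σs^3·g = -761472.
Determinant 6·380587 − 835² = 1586297.
a = ((-1678)·380587 − 835·(-761472))/1586297 = -2795866/1586297; b = (6·(-761472) − 835·(-1678))/1586297 = -3167702/1586297.

b = -2.00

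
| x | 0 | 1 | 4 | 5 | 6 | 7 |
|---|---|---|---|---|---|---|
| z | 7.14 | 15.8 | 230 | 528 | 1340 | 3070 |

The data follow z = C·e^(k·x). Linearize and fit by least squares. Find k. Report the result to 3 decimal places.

k = 0.873

Linearized form: ln z = k·x + ln C. From the 6 transformed points,
Over the data: Σx = 23.0000, Σ(x)² = 127.0000, Σln z = 31.6628, Σx·ln z = 155.2664.
Normal system: [[127.0000, 23.0000]; [23.0000, 6]]·[k, ln C]ᵀ = [155.2664, 31.6628]ᵀ.
Slope k = (n·Σx·ln z − Σx·Σln z)/(n·Σ(x)² − (Σx)²) = (6·155.2664 − 23.0000·31.6628)/233.0000 = 0.87277; ln C = (Σln z − k·Σx)/n = 1.93152.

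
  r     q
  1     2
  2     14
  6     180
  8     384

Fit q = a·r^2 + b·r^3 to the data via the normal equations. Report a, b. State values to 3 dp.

a = 2.070, b = 0.491

Sums needed: Σr^2·r^2 = 5409, Σr^2·r^3 = 40577, Σr^3·r^3 = 308865.
Moment sums: Σr^2·q = 31114, Σr^3·q = 235602.
So XᵀX·[a, b]ᵀ = Xᵀq: [[5409, 40577]; [40577, 308865]]·[a, b]ᵀ = [31114, 235602]ᵀ.
Δ = 5409·308865 − 40577² = 24157856.
a = (31114·308865 − 40577·235602)/24157856 = 6250407/3019732; b = (5409·235602 − 40577·31114)/24157856 = 1482305/3019732.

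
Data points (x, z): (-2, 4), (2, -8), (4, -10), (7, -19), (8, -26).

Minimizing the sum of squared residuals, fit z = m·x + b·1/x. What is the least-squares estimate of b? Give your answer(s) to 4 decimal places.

b = 0.7613

MᵀM·[m, b]ᵀ = Mᵀz reads: 137·m + 5·b = -405;  5·m + (1877/3136)·b = -405/28.
det = 137·(1877/3136) − 5² = 178749/3136.
m = ((-405)·(1877/3136) − 5·(-405/28))/(178749/3136) = -59265/19861; b = (137·(-405/28) − 5·(-405))/(178749/3136) = 15120/19861.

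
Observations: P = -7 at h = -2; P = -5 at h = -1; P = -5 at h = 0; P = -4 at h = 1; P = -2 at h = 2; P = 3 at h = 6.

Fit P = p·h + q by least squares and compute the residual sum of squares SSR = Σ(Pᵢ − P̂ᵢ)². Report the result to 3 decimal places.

SSR = 1.308

From the data, Σh·h = 46, Σh = 6, Σ1 = 6.
Right-hand side: Σh·P = 29, ΣP = -20.
Normal equations: [[46, 6]; [6, 6]]·[p, q]ᵀ = [29, -20]ᵀ.
det = 46·6 − 6² = 240.
p = (29·6 − 6·(-20))/240 = 49/40; q = (46·(-20) − 6·29)/240 = -547/120.
Residuals: 1/120, 47/60, -53/120, -2/3, 13/120, 5/24; SSR = 157/120.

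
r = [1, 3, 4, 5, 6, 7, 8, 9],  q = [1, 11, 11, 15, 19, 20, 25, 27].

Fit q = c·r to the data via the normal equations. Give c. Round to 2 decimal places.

Sums needed: Σr·r = 281.
Right-hand side: Σr·q = 850.
Hence c = 850 / 281 ≈ 3.02491.

c = 3.02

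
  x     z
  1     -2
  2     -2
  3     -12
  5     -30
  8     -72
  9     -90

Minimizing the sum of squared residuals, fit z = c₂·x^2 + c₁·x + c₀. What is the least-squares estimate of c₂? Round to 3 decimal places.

c₂ = -0.990

Entries of MᵀM: Σx^2·x^2 = 11380, Σx^2·x = 1402, Σx^2 = 184, Σx·x = 184, Σx = 28, Σ1 = 6.
Right-hand side: Σx^2·z = -12766, Σx·z = -1578, Σz = -208.
Normal equations: [[11380, 1402, 184]; [1402, 184, 28]; [184, 28, 6]]·[c₂, c₁, c₀]ᵀ = [-12766, -1578, -208]ᵀ.
Row-reducing yields c₂ = -1601/1617, c₁ = -10517/8085, c₀ = 4762/2695.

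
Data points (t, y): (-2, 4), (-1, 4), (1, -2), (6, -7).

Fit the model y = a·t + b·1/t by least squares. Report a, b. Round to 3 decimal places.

a = -1.141, b = -2.021

The normal system MᵀM·[a, b]ᵀ = Mᵀy is [[42, 4]; [4, 41/18]]·[a, b]ᵀ = [-56, -55/6]ᵀ.
Δ = 42·(41/18) − 4² = 239/3.
a = ((-56)·(41/18) − 4·(-55/6))/(239/3) = -818/717; b = (42·(-55/6) − 4·(-56))/(239/3) = -483/239.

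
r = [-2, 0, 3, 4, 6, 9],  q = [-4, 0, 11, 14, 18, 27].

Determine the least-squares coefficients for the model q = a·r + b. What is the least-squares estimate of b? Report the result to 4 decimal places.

Compute the Gram sums: Σr·r = 146, Σr = 20, Σ1 = 6.
And Σr·q = 448, Σq = 66.
Eliminating b: 6·(row 1) − 20·(row 2) gives 476·a = 6·448 − 20·66 = 1368, so a = 342/119.
Then b = (66 − 20·(342/119))/6 = 169/119.

b = 1.4202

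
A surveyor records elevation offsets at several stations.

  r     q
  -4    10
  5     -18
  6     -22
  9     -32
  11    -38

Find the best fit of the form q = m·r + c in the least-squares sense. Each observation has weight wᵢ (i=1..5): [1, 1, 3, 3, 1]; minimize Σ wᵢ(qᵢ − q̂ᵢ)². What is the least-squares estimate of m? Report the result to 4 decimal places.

m = -3.2281

Forming XᵀWX = [[513, 57]; [57, 9]] and XᵀWq = [-1808, -208]ᵀ gives XᵀWX·[m, c]ᵀ = XᵀWq.
det = 513·9 − 57² = 1368.
m = ((-1808)·9 − 57·(-208))/1368 = -184/57; c = (513·(-208) − 57·(-1808))/1368 = -8/3.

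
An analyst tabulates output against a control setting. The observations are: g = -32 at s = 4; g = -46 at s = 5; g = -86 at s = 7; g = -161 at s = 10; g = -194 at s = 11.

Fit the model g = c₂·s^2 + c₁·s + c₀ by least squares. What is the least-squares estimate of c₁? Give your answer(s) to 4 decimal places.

c₁ = -3.1243

Normal-equation sums: Σs^2·s^2 = 27923, Σs^2·s = 2863, Σs^2 = 311, Σs·s = 311, Σs = 37, Σ1 = 5.
And Σs^2·g = -45450, Σs·g = -4704, Σg = -519.
Solving the 3×3 system (Gaussian elimination) gives c₂ = -1381/1038, c₁ = -1081/346, c₀ = 1076/519.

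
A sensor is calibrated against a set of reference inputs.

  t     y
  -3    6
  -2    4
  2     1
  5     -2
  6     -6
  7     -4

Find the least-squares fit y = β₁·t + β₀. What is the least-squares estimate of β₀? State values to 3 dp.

β₀ = 2.501

The normal system MᵀM·[β₁, β₀]ᵀ = Mᵀy is [[127, 15]; [15, 6]]·[β₁, β₀]ᵀ = [-98, -1]ᵀ.
det = 127·6 − 15² = 537.
β₁ = ((-98)·6 − 15·(-1))/537 = -191/179; β₀ = (127·(-1) − 15·(-98))/537 = 1343/537.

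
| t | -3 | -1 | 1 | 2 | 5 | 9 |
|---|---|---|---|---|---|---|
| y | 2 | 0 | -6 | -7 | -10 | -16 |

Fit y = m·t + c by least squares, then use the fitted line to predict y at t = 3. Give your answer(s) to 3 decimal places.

ŷ = -7.422

From the data, Σt·t = 121, Σt = 13, Σ1 = 6.
And Σt·y = -220, Σy = -37.
XᵀX·[m, c]ᵀ = Xᵀy becomes [[121, 13]; [13, 6]]·[m, c]ᵀ = [-220, -37]ᵀ.
Δ = 121·6 − 13² = 557.
m = ((-220)·6 − 13·(-37))/557 = -839/557; c = (121·(-37) − 13·(-220))/557 = -1617/557.
At t = 3: ŷ = (-839/557)·(3) + (-1617/557)·(1) = -4134/557.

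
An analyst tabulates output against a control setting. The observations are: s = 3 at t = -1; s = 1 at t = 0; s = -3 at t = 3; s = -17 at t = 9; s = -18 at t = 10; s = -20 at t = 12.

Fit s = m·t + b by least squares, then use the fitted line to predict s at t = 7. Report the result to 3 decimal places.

Compute the Gram sums: Σt·t = 335, Σt = 33, Σ1 = 6.
Right-hand side: Σt·s = -585, Σs = -54.
det = 335·6 − 33² = 921.
m = ((-585)·6 − 33·(-54))/921 = -576/307; b = (335·(-54) − 33·(-585))/921 = 405/307.
At t = 7: ŝ = (-576/307)·(7) + (405/307)·(1) = -3627/307.

ŝ = -11.814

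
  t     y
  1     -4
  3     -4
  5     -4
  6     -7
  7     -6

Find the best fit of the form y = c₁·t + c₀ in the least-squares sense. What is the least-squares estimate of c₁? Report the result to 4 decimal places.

From the data, Σt·t = 120, Σt = 22, Σ1 = 5.
Moment sums: Σt·y = -120, Σy = -25.
So AᵀA·[c₁, c₀]ᵀ = Aᵀy: [[120, 22]; [22, 5]]·[c₁, c₀]ᵀ = [-120, -25]ᵀ.
Eliminating c₀: 5·(row 1) − 22·(row 2) gives 116·c₁ = 5·(-120) − 22·(-25) = -50, so c₁ = -25/58.
Then c₀ = ((-25) − 22·(-25/58))/5 = -90/29.

c₁ = -0.4310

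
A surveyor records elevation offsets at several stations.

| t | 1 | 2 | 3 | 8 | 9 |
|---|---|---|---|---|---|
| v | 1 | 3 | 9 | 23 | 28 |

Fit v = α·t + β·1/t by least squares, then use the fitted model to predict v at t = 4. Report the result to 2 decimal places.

v̂ = 11.49

From the data, Σt·t = 159, Σt·1/t = 5, Σ1/t·1/t = 7201/5184.
And Σt·v = 470, Σ1/t·v = 827/72.
So XᵀX·[α, β]ᵀ = Xᵀv: [[159, 5]; [5, 7201/5184]]·[α, β]ᵀ = [470, 827/72]ᵀ.
Eliminating β: (7201/5184)·(row 1) − 5·(row 2) gives (338453/1728)·α = (7201/5184)·470 − 5·(827/72) = 1543375/2592, so α = 3086750/1015359.
Then β = ((827/72) − 5·(3086750/1015359))/(7201/5184) = -904968/338453.
At t = 4: v̂ = (3086750/1015359)·(4) + (-904968/338453)·(1/4) = 11668274/1015359.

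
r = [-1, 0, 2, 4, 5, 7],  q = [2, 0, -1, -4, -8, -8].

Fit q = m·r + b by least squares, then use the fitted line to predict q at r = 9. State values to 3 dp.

q̂ = -11.352

The normal equations are: 95·m + 17·b = -116;  17·m + 6·b = -19.
det = 95·6 − 17² = 281.
m = ((-116)·6 − 17·(-19))/281 = -373/281; b = (95·(-19) − 17·(-116))/281 = 167/281.
At r = 9: q̂ = (-373/281)·(9) + (167/281)·(1) = -3190/281.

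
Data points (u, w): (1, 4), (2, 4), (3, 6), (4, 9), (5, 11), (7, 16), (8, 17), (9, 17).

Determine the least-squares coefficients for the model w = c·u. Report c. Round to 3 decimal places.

Setting ∂/∂c … = 0 gives: 249·c = 522.
(Σu·u = 249, Σu·w = 522.)
c = 522/249 = 2.09639.

c = 2.096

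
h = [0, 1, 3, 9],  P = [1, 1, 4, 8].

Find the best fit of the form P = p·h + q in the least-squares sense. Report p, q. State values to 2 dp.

Setting ∂/∂p … = 0 gives: 91·p + 13·q = 85;  13·p + 4·q = 14.
(Σh·h = 91, Σh = 13, Σ1 = 4, Σh·P = 85, ΣP = 14.)
Δ = 91·4 − 13² = 195.
p = (85·4 − 13·14)/195 = 158/195; q = (91·14 − 13·85)/195 = 13/15.

p = 0.81, q = 0.87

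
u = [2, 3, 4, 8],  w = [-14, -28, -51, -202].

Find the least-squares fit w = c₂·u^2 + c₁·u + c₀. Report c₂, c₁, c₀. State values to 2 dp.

Compute the Gram sums: Σu^2·u^2 = 4449, Σu^2·u = 611, Σu^2 = 93, Σu·u = 93, Σu = 17, Σ1 = 4.
Right-hand side: Σu^2·w = -14052, Σu·w = -1932, Σw = -295.
Row-reducing yields c₂ = -5855/1804, c₁ = 1911/1804, c₀ = -229/82.

c₂ = -3.25, c₁ = 1.06, c₀ = -2.79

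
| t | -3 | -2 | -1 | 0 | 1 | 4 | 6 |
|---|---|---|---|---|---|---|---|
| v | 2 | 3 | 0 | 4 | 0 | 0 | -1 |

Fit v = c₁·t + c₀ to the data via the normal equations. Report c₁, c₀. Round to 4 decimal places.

Sums needed: Σt·t = 67, Σt = 5, Σ1 = 7.
And Σt·v = -18, Σv = 8.
So AᵀA·[c₁, c₀]ᵀ = Aᵀv: [[67, 5]; [5, 7]]·[c₁, c₀]ᵀ = [-18, 8]ᵀ.
Eliminating c₀: 7·(row 1) − 5·(row 2) gives 444·c₁ = 7·(-18) − 5·8 = -166, so c₁ = -83/222.
Then c₀ = (8 − 5·(-83/222))/7 = 313/222.

c₁ = -0.3739, c₀ = 1.4099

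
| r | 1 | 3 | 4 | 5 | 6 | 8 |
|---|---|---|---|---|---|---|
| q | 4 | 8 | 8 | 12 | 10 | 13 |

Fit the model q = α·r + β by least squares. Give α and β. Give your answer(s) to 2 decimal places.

α = 1.24, β = 3.60

Entries of XᵀX: Σr·r = 151, Σr = 27, Σ1 = 6.
And Σr·q = 284, Σq = 55.
Normal equations: [[151, 27]; [27, 6]]·[α, β]ᵀ = [284, 55]ᵀ.
Determinant 151·6 − 27² = 177.
α = (284·6 − 27·55)/177 = 73/59; β = (151·55 − 27·284)/177 = 637/177.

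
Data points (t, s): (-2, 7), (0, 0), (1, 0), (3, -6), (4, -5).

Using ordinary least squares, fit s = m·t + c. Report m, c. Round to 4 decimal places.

Setting ∂/∂m … = 0 gives: 30·m + 6·c = -52;  6·m + 5·c = -4.
det = 30·5 − 6² = 114.
m = ((-52)·5 − 6·(-4))/114 = -118/57; c = (30·(-4) − 6·(-52))/114 = 32/19.

m = -2.0702, c = 1.6842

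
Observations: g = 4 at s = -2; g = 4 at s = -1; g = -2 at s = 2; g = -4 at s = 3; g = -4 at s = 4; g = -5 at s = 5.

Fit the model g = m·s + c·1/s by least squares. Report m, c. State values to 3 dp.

m = -0.864, c = -3.005

Entries of AᵀA: Σs·s = 59, Σs·1/s = 6, Σ1/s·1/s = 6169/3600.
Moment sums: Σs·g = -69, Σ1/s·g = -31/3.
So AᵀA·[m, c]ᵀ = Aᵀg: [[59, 6]; [6, 6169/3600]]·[m, c]ᵀ = [-69, -31/3]ᵀ.
Determinant 59·(6169/3600) − 6² = 234371/3600.
m = ((-69)·(6169/3600) − 6·(-31/3))/(234371/3600) = -202461/234371; c = (59·(-31/3) − 6·(-69))/(234371/3600) = -704400/234371.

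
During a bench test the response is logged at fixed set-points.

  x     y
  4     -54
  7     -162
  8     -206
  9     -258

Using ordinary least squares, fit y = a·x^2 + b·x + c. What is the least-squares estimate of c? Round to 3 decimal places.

c = 19.657

The normal system MᵀM·[a, b, c]ᵀ = Mᵀy is [[13314, 1648, 210]; [1648, 210, 28]; [210, 28, 4]]·[a, b, c]ᵀ = [-42884, -5320, -680]ᵀ.
Inverting the 3×3 Gram matrix, [a, b, c]ᵀ = [-448/181, -1544/181, 3558/181]ᵀ.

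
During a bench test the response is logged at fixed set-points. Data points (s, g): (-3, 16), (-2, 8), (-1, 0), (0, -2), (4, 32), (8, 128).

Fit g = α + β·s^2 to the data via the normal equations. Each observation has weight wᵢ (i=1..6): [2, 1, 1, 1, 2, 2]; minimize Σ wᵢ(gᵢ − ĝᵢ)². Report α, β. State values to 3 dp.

Compute the Gram sums: Σwᵢ·1 = 9, Σwᵢ·s^2 = 183, Σwᵢ·s^2·s^2 = 8883.
And Σwᵢ·g = 358, Σwᵢ·s^2·g = 17728.
AᵀWA·[α, β]ᵀ = AᵀWg becomes [[9, 183]; [183, 8883]]·[α, β]ᵀ = [358, 17728]ᵀ.
Eliminating β: 8883·(row 1) − 183·(row 2) gives 46458·α = 8883·358 − 183·17728 = -64110, so α = -10685/7743.
Then β = (17728 − 183·(-10685/7743))/8883 = 15673/7743.

α = -1.380, β = 2.024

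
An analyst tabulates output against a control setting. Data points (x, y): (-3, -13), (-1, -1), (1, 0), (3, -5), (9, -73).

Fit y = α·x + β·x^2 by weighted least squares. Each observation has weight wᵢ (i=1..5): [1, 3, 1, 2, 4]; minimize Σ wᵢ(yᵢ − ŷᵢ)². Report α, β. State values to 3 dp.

α = 1.163, β = -1.030

The normal system AᵀWA·[α, β]ᵀ = AᵀWy is [[355, 2941]; [2941, 26491]]·[α, β]ᵀ = [-2616, -23862]ᵀ.
Determinant 355·26491 − 2941² = 754824.
α = ((-2616)·26491 − 2941·(-23862))/754824 = 146281/125804; β = (355·(-23862) − 2941·(-2616))/754824 = -129559/125804.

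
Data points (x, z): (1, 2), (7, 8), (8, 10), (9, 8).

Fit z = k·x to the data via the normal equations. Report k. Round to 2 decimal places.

k = 1.08

The normal equations are: 195·k = 210.
k = 210/195 = 1.07692.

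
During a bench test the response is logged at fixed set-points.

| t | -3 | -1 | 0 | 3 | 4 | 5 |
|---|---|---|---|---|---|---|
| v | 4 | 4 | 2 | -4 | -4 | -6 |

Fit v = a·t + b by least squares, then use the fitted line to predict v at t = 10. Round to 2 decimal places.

Sums needed: Σt·t = 60, Σt = 8, Σ1 = 6.
Moment sums: Σt·v = -74, Σv = -4.
So MᵀM·[a, b]ᵀ = Mᵀv: [[60, 8]; [8, 6]]·[a, b]ᵀ = [-74, -4]ᵀ.
Eliminating b: 6·(row 1) − 8·(row 2) gives 296·a = 6·(-74) − 8·(-4) = -412, so a = -103/74.
Then b = ((-4) − 8·(-103/74))/6 = 44/37.
At t = 10: v̂ = (-103/74)·(10) + (44/37)·(1) = -471/37.

v̂ = -12.73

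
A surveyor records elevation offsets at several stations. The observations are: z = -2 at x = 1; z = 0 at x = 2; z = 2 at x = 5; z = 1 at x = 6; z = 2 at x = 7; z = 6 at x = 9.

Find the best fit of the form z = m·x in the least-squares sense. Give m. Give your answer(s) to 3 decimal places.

The normal system MᵀM·[m]ᵀ = Mᵀz is [[196]]·[m]ᵀ = [82]ᵀ.
Hence m = 82 / 196 ≈ 0.418367.

m = 0.418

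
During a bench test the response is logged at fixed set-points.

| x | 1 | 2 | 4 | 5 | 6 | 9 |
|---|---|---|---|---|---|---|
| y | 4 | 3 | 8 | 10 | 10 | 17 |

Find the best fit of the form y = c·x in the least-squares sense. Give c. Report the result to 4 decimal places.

c = 1.8712

Setting ∂/∂c … = 0 gives: 163·c = 305.
c = 305/163 = 1.87117.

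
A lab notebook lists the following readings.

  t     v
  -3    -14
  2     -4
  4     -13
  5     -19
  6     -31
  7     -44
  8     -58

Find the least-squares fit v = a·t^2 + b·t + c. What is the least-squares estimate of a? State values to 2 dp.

With design matrix X, XᵀX = [[8771, 1241, 203]; [1241, 203, 29]; [203, 29, 7]] and Xᵀv = [-7809, -1071, -183]ᵀ.
Inverting the 3×3 Gram matrix, [a, b, c]ᵀ = [-4793/4606, 821/658, -2613/2303]ᵀ.

a = -1.04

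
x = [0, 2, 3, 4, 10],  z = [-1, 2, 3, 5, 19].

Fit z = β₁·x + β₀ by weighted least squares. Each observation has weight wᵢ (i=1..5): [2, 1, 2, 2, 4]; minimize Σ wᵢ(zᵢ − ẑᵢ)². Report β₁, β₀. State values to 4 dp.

β₁ = 2.0936, β₀ = -2.2949

Forming MᵀWM = [[454, 56]; [56, 11]] and MᵀWz = [822, 92]ᵀ gives MᵀWM·[β₁, β₀]ᵀ = MᵀWz.
Eliminating β₀: 11·(row 1) − 56·(row 2) gives 1858·β₁ = 11·822 − 56·92 = 3890, so β₁ = 1945/929.
Then β₀ = (92 − 56·(1945/929))/11 = -2132/929.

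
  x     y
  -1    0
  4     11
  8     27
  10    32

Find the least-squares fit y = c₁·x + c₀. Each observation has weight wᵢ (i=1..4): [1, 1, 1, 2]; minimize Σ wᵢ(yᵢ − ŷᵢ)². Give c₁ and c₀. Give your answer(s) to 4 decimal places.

From the data, Σwᵢ·x·x = 281, Σwᵢ·x = 31, Σwᵢ·1 = 5.
And Σwᵢ·x·y = 900, Σwᵢ·y = 102.
Normal equations: [[281, 31]; [31, 5]]·[c₁, c₀]ᵀ = [900, 102]ᵀ.
Determinant 281·5 − 31² = 444.
c₁ = (900·5 − 31·102)/444 = 223/74; c₀ = (281·102 − 31·900)/444 = 127/74.

c₁ = 3.0135, c₀ = 1.7162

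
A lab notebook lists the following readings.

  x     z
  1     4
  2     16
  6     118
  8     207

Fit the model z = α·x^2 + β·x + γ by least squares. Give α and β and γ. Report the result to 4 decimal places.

α = 3.0491, β = 1.4419, γ = 0.0828

Normal-equation sums: Σx^2·x^2 = 5409, Σx^2·x = 737, Σx^2 = 105, Σx·x = 105, Σx = 17, Σ1 = 4.
And Σx^2·z = 17564, Σx·z = 2400, Σz = 345.
Solving the 3×3 system (Gaussian elimination) gives α = 7141/2342, β = 3377/2342, γ = 97/1171.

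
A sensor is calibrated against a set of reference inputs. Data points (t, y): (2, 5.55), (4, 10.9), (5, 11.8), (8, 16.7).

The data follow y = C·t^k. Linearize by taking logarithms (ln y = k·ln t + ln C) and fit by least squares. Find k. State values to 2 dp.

k = 0.79

Let Y = ln y. Fitting Y = k·ln t + ln C by least squares:
Σln t = 5.7683, Σ(ln t)² = 9.3166, Σln y = 9.3861, Σln t·ln y = 14.3262.
Equations: 9.3166·k + 5.7683·ln C = 14.3262;  5.7683·k + 4·ln C = 9.3861.
Solving (det = 3.9930): k = 0.79209, ln C = 1.20425.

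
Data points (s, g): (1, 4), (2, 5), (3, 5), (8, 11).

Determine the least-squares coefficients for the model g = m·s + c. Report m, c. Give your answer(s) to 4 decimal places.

Compute the Gram sums: Σs·s = 78, Σs = 14, Σ1 = 4.
For Aᵀg: Σs·g = 117, Σg = 25.
Normal equations: [[78, 14]; [14, 4]]·[m, c]ᵀ = [117, 25]ᵀ.
det = 78·4 − 14² = 116.
m = (117·4 − 14·25)/116 = 59/58; c = (78·25 − 14·117)/116 = 78/29.

m = 1.0172, c = 2.6897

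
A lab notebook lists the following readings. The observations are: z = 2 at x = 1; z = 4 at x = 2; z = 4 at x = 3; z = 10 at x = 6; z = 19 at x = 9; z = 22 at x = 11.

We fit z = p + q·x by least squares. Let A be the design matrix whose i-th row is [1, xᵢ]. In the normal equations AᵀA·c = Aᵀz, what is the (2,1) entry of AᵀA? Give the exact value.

32

Row 2 ↔ basis x, column 1 ↔ basis 1, so (AᵀA)_{2,1} = Σᵢ x = (1)·(1) + (2)·(1) + (3)·(1) + (6)·(1) + (9)·(1) + (11)·(1) = 32.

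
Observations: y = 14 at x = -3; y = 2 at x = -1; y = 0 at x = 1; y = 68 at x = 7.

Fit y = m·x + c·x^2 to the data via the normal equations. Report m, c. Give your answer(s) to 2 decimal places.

m = -0.41, c = 1.45

AᵀA·[m, c]ᵀ = Aᵀy reads: 60·m + 316·c = 432;  316·m + 2484·c = 3460.
(Σx·x = 60, Σx·x^2 = 316, Σx^2·x^2 = 2484, Σx·y = 432, Σx^2·y = 3460.)
Δ = 60·2484 − 316² = 49184.
m = (432·2484 − 316·3460)/49184 = -1267/3074; c = (60·3460 − 316·432)/49184 = 4443/3074.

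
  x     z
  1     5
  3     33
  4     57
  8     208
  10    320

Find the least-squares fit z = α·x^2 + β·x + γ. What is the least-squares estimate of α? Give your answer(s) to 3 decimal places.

α = 2.971

The normal system AᵀA·[α, β, γ]ᵀ = Aᵀz is [[14434, 1604, 190]; [1604, 190, 26]; [190, 26, 5]]·[α, β, γ]ᵀ = [46526, 5196, 623]ᵀ.
Solving the 3×3 system (Gaussian elimination) gives α = 58934/19839, β = 45797/19839, γ = -1899/6613.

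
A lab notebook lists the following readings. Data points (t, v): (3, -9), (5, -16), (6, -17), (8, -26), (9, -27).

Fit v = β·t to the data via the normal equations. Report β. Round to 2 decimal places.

β = -3.07

Setting ∂/∂β … = 0 gives: 215·β = -660.
Hence β = -660 / 215 ≈ -3.06977.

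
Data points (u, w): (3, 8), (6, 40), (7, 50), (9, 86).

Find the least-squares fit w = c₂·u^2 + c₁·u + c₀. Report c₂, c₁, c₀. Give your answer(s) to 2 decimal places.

c₂ = 0.97, c₁ = 1.29, c₀ = -4.33

From the data, Σu^2·u^2 = 10339, Σu^2·u = 1315, Σu^2 = 175, Σu·u = 175, Σu = 25, Σ1 = 4.
Moment sums: Σu^2·w = 10928, Σu·w = 1388, Σw = 184.
Normal equations: [[10339, 1315, 175]; [1315, 175, 25]; [175, 25, 4]]·[c₂, c₁, c₀]ᵀ = [10928, 1388, 184]ᵀ.
Solving the 3×3 system (Gaussian elimination) gives c₂ = 29/30, c₁ = 193/150, c₀ = -13/3.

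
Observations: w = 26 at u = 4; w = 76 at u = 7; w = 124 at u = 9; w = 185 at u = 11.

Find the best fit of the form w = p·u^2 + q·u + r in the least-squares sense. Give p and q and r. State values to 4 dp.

p = 1.5279, q = -0.2235, r = 2.4936

Normal-equation sums: Σu^2·u^2 = 23859, Σu^2·u = 2467, Σu^2 = 267, Σu·u = 267, Σu = 31, Σ1 = 4.
For Mᵀw: Σu^2·w = 36569, Σu·w = 3787, Σw = 411.
So MᵀM·[p, q, r]ᵀ = Mᵀw: [[23859, 2467, 267]; [2467, 267, 31]; [267, 31, 4]]·[p, q, r]ᵀ = [36569, 3787, 411]ᵀ.
Inverting the 3×3 Gram matrix, [p, q, r]ᵀ = [10017/6556, -1465/6556, 4087/1639]ᵀ.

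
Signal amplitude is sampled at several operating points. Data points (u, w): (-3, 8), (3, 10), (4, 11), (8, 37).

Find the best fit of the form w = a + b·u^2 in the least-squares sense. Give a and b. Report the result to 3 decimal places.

a = 3.873, b = 0.515

With design matrix A, AᵀA = [[4, 98]; [98, 4514]] and Aᵀw = [66, 2706]ᵀ.
Eliminating b: 4514·(row 1) − 98·(row 2) gives 8452·a = 4514·66 − 98·2706 = 32736, so a = 8184/2113.
Then b = (2706 − 98·(8184/2113))/4514 = 1089/2113.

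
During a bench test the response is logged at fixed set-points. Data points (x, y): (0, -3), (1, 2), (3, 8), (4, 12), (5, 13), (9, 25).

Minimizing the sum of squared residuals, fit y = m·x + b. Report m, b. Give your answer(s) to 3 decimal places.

Normal-equation sums: Σx·x = 132, Σx = 22, Σ1 = 6.
For Aᵀy: Σx·y = 364, Σy = 57.
Normal equations: [[132, 22]; [22, 6]]·[m, b]ᵀ = [364, 57]ᵀ.
Eliminating b: 6·(row 1) − 22·(row 2) gives 308·m = 6·364 − 22·57 = 930, so m = 465/154.
Then b = (57 − 22·(465/154))/6 = -11/7.

m = 3.019, b = -1.571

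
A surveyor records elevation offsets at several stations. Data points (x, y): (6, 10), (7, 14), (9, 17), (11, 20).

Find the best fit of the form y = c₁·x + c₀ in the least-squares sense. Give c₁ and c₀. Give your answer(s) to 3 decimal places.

Normal-equation sums: Σx·x = 287, Σx = 33, Σ1 = 4.
Right-hand side: Σx·y = 531, Σy = 61.
So AᵀA·[c₁, c₀]ᵀ = Aᵀy: [[287, 33]; [33, 4]]·[c₁, c₀]ᵀ = [531, 61]ᵀ.
Eliminating c₀: 4·(row 1) − 33·(row 2) gives 59·c₁ = 4·531 − 33·61 = 111, so c₁ = 111/59.
Then c₀ = (61 − 33·(111/59))/4 = -16/59.

c₁ = 1.881, c₀ = -0.271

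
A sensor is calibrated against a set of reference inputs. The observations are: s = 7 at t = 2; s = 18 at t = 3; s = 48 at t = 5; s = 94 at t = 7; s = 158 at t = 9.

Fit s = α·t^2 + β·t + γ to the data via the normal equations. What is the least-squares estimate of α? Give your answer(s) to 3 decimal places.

XᵀX·[α, β, γ]ᵀ = Xᵀs reads: 9684·α + 1232·β + 168·γ = 18794;  1232·α + 168·β + 26·γ = 2388;  168·α + 26·β + 5·γ = 325.
Row-reducing yields α = 5065/2522, β = -1675/2522, γ = 1228/1261.

α = 2.008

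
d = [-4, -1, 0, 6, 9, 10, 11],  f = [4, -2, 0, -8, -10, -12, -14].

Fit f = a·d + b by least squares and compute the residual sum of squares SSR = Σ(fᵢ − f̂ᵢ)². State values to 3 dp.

Compute the Gram sums: Σd·d = 355, Σd = 31, Σ1 = 7.
For Aᵀf: Σd·f = -426, Σf = -42.
det = 355·7 − 31² = 1524.
a = ((-426)·7 − 31·(-42))/1524 = -140/127; b = (355·(-42) − 31·(-426))/1524 = -142/127.
Residuals: 90/127, -252/127, 142/127, -34/127, 132/127, 18/127, -96/127; SSR = 944/127.

SSR = 7.433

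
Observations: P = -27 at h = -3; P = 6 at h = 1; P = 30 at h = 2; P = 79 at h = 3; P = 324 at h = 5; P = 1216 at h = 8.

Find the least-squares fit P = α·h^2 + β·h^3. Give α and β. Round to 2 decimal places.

α = 2.95, β = 2.01

Normal-equation sums: Σh^2·h^2 = 4900, Σh^2·h^3 = 35926, Σh^3·h^3 = 279292.
Right-hand side: Σh^2·P = 86518, Σh^3·P = 666200.
Eliminating β: 279292·(row 1) − 35926·(row 2) gives 77853324·α = 279292·86518 − 35926·666200 = 229884056, so α = 57471014/19463331.
Then β = (666200 − 35926·(57471014/19463331))/279292 = 39033583/19463331.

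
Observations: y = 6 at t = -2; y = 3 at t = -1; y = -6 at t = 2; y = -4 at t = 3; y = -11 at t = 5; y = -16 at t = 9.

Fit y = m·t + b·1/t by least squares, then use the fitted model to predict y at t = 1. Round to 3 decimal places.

ŷ = -3.856

XᵀX·[m, b]ᵀ = Xᵀy reads: 124·m + 6·b = -238;  6·m + (6737/4050)·b = -644/45.
Determinant 124·(6737/4050) − 6² = 344794/2025.
m = ((-238)·(6737/4050) − 6·(-644/45))/(344794/2025) = -627823/344794; b = (124·(-644/45) − 6·(-238))/(344794/2025) = -350910/172397.
At t = 1: ŷ = (-627823/344794)·(1) + (-350910/172397)·(1) = -1329643/344794.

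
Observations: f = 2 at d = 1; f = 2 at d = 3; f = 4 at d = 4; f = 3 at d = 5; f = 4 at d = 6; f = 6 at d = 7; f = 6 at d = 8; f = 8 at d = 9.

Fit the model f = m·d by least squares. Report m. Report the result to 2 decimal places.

m = 0.80

Forming MᵀM = [[281]] and Mᵀf = [225]ᵀ gives MᵀM·[m]ᵀ = Mᵀf.
Hence m = 225 / 281 ≈ 0.800712.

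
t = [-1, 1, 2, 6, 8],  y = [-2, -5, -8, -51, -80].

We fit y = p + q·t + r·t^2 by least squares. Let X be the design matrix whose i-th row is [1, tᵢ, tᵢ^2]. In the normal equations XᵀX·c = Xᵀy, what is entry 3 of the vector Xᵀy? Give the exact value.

Entry 3 ↔ basis t^2, so (Xᵀy)_{3} = Σᵢ (t^2)·yᵢ = (1)·(-2) + (1)·(-5) + (4)·(-8) + (36)·(-51) + (64)·(-80) = -6995.

-6995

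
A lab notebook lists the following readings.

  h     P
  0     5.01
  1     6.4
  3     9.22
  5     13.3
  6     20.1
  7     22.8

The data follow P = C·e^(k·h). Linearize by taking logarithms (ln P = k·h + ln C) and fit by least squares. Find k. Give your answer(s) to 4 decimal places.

k = 0.2170

Linearized form: ln P = k·h + ln C. From the 6 transformed points,
Σh = 22.0000, Σ(h)² = 120.0000, Σln P = 14.4044, Σh·ln P = 61.3509.
Equations: 120.0000·k + 22.0000·ln C = 61.3509;  22.0000·k + 6·ln C = 14.4044.
Solving (det = 236.0000): k = 0.21699, ln C = 1.60510.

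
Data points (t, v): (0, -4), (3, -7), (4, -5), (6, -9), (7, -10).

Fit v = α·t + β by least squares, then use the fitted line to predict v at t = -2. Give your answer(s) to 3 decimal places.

Normal-equation sums: Σt·t = 110, Σt = 20, Σ1 = 5.
Right-hand side: Σt·v = -165, Σv = -35.
Normal equations: [[110, 20]; [20, 5]]·[α, β]ᵀ = [-165, -35]ᵀ.
Eliminating β: 5·(row 1) − 20·(row 2) gives 150·α = 5·(-165) − 20·(-35) = -125, so α = -5/6.
Then β = ((-35) − 20·(-5/6))/5 = -11/3.
At t = -2: v̂ = (-5/6)·(-2) + (-11/3)·(1) = -2.

v̂ = -2.000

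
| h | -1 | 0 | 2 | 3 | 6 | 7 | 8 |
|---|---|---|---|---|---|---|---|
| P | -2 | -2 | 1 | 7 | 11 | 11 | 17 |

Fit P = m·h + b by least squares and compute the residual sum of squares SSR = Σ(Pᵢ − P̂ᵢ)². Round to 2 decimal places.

Entries of MᵀM: Σh·h = 163, Σh = 25, Σ1 = 7.
Right-hand side: Σh·P = 304, ΣP = 43.
Normal equations: [[163, 25]; [25, 7]]·[m, b]ᵀ = [304, 43]ᵀ.
Δ = 163·7 − 25² = 516.
m = (304·7 − 25·43)/516 = 351/172; b = (163·43 − 25·304)/516 = -197/172.
Residuals: 51/43, -147/172, -333/172, 87/43, -17/172, -92/43, 313/172; SSR = 3075/172.

SSR = 17.88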